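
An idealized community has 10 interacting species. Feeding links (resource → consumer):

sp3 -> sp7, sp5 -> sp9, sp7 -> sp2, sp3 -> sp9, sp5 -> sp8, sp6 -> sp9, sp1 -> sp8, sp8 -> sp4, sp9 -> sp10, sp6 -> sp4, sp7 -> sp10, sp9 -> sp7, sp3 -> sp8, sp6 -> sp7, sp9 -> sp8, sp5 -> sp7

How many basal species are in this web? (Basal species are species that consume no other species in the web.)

4

Basal species (no prey listed): sp1, sp3, sp5, sp6.
Count: 4.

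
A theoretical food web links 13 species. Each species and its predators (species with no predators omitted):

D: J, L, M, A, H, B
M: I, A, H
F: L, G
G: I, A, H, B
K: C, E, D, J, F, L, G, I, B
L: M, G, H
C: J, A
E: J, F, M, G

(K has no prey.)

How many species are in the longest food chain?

6 species

One longest chain: K → E → F → L → G → I.
It has 6 species and 5 links.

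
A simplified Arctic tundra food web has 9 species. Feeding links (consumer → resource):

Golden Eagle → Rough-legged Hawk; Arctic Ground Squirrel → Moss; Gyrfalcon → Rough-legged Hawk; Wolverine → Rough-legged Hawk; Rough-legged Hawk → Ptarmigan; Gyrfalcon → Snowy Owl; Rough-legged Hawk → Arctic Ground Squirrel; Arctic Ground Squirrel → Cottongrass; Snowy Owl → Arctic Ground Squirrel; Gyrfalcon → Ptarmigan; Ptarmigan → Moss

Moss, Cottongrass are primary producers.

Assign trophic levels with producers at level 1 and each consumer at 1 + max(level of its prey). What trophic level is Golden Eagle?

Trophic level 4

Moss is a producer → level 1.
Arctic Ground Squirrel eats Moss (level 1); other prey at levels: Cottongrass 1 → level 2.
Rough-legged Hawk eats Arctic Ground Squirrel (level 2); other prey at levels: Ptarmigan 2 → level 3.
Golden Eagle eats Rough-legged Hawk → level 4.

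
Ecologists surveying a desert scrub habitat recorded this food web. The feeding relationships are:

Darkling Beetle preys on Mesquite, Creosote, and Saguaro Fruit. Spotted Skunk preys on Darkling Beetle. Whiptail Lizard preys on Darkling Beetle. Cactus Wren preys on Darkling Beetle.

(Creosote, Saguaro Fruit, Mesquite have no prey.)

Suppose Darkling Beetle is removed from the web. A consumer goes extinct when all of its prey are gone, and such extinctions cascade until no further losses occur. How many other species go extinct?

Remove Darkling Beetle.
Round 1: Cactus Wren (all prey gone), Whiptail Lizard (all prey gone), Spotted Skunk (all prey gone) → extinct.
No further losses. Total secondary extinctions: 3.

3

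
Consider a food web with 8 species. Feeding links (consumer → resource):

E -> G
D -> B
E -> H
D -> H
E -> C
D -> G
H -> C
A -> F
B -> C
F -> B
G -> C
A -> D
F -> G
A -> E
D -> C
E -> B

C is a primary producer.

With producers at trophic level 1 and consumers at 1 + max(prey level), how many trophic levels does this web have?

4

Producers (level 1): C.
C → B → E → A gives A level 4.
No species has a prey at level 4, so no species reaches level 5.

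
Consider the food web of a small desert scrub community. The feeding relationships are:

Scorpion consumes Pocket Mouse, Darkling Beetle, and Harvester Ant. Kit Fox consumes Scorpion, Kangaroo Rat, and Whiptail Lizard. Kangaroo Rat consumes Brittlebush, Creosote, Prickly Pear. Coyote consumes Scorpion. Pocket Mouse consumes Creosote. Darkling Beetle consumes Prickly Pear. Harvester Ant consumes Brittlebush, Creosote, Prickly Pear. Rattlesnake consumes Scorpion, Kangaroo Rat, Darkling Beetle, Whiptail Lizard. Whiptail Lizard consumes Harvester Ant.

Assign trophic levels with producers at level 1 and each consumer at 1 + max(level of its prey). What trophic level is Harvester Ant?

Brittlebush is a producer → level 1.
Harvester Ant eats Brittlebush (level 1); other prey at levels: Creosote 1, Prickly Pear 1 → level 2.

Trophic level 2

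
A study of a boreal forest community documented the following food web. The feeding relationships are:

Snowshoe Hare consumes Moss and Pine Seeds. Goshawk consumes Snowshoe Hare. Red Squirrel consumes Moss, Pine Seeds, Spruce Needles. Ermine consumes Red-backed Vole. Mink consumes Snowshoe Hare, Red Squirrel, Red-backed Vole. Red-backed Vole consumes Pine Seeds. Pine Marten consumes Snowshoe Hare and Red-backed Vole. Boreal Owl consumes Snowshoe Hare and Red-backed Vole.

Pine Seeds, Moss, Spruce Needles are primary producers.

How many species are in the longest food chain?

3 species

One longest chain: Pine Seeds → Red-backed Vole → Boreal Owl.
It has 3 species and 2 links.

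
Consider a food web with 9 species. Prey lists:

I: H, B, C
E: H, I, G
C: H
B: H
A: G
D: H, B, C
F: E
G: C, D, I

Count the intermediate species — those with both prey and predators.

Intermediate species (has both prey and predators): B, C, D, I, G, E.
Count: 6.

6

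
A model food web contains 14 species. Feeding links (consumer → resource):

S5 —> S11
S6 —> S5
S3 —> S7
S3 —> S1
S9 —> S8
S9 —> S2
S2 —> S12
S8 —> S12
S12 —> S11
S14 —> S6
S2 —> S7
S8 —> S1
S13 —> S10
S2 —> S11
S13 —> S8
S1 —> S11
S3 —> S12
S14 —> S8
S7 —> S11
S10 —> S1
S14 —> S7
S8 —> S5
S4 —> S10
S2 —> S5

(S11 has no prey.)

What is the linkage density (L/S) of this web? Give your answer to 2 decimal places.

There are L = 24 links among S = 14 species.
L/S = 24/14 = 1.7143 ≈ 1.71.

L/S = 1.71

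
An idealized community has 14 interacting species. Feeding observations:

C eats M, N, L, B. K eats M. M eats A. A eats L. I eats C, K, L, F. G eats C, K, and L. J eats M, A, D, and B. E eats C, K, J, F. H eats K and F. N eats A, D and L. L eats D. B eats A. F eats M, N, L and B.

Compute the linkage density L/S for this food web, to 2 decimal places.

L/S = 2.36

There are L = 33 links among S = 14 species.
L/S = 33/14 = 2.3571 ≈ 2.36.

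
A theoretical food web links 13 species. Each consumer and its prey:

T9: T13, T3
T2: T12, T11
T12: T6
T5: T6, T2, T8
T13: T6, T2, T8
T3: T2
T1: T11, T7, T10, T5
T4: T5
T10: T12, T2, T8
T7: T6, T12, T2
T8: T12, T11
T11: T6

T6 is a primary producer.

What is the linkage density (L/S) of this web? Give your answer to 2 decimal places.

L/S = 2.00

There are L = 26 links among S = 13 species.
L/S = 26/13 = 2.0000 ≈ 2.00.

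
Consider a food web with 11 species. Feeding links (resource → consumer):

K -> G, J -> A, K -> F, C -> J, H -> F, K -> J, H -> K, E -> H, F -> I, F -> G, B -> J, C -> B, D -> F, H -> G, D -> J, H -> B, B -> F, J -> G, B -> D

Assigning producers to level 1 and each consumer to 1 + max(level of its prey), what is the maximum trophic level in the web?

6

Producers (level 1): E, C.
E → H → B → D → F → I gives I level 6.
No species has a prey at level 6, so no species reaches level 7.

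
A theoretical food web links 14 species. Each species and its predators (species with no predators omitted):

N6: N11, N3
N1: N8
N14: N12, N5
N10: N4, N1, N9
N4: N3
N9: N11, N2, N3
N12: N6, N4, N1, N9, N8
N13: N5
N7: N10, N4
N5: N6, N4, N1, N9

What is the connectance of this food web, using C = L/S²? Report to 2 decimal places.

C = 0.12

The web has S = 14 species and L = 24 feeding links.
C = L / S² = 24 / 196 = 0.1224 ≈ 0.12.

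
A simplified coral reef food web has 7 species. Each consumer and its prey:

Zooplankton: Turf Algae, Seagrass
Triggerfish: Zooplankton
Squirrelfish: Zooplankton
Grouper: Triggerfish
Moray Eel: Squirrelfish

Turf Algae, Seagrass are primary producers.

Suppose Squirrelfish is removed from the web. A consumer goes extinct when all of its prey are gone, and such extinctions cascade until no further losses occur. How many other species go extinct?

Remove Squirrelfish.
Round 1: Moray Eel (all prey gone) → extinct.
No further losses. Total secondary extinctions: 1.

1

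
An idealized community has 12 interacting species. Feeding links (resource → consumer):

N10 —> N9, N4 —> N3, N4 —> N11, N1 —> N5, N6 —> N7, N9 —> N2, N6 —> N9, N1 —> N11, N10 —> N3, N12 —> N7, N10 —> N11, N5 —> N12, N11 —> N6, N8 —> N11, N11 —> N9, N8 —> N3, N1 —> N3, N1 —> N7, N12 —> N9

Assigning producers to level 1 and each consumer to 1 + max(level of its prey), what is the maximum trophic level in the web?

Producers (level 1): N4, N1, N10, N8.
N1 → N5 → N12 → N9 → N2 gives N2 level 5.
No species has a prey at level 5, so no species reaches level 6.

5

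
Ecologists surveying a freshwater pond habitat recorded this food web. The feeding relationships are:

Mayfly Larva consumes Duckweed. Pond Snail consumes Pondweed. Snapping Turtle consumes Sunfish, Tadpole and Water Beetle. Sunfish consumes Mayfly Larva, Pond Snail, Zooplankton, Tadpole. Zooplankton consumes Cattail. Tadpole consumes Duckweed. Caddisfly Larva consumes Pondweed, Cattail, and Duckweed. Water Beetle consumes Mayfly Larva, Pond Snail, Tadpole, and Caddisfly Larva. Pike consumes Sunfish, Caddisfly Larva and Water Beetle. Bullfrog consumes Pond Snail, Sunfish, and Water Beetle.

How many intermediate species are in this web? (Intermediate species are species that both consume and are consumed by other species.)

Intermediate species (has both prey and predators): Caddisfly Larva, Zooplankton, Tadpole, Pond Snail, Mayfly Larva, Water Beetle, Sunfish.
Count: 7.

7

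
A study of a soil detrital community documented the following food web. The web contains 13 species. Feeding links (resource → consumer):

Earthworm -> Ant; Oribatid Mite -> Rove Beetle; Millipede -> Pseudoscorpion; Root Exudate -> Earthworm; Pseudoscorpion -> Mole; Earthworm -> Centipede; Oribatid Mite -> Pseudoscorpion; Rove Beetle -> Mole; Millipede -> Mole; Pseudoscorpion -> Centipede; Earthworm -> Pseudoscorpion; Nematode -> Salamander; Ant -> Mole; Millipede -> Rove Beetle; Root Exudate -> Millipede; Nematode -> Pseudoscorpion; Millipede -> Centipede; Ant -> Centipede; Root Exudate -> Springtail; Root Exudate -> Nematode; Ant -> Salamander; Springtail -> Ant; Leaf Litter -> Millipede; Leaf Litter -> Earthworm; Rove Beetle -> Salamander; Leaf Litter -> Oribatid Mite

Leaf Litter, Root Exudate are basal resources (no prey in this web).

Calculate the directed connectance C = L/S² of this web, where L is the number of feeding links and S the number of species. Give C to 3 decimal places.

C = 0.154

The web has S = 13 species and L = 26 feeding links.
C = L / S² = 26 / 169 = 0.1538 ≈ 0.154.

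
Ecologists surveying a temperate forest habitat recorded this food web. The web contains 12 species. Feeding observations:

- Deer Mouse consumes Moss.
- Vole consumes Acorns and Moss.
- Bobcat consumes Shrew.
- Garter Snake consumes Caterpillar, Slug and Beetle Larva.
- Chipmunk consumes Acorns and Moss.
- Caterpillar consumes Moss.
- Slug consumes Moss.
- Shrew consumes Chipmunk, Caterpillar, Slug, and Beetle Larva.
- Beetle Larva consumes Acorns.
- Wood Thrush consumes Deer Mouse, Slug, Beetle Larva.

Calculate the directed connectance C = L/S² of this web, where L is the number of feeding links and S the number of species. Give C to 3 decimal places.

The web has S = 12 species and L = 19 feeding links.
C = L / S² = 19 / 144 = 0.1319 ≈ 0.132.

C = 0.132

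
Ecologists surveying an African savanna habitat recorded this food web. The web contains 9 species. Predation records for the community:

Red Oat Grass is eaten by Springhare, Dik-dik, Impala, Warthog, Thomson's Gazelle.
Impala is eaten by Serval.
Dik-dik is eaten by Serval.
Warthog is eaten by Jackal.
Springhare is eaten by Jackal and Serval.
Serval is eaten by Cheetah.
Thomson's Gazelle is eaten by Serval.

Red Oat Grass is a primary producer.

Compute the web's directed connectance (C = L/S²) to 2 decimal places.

The web has S = 9 species and L = 12 feeding links.
C = L / S² = 12 / 81 = 0.1481 ≈ 0.15.

C = 0.15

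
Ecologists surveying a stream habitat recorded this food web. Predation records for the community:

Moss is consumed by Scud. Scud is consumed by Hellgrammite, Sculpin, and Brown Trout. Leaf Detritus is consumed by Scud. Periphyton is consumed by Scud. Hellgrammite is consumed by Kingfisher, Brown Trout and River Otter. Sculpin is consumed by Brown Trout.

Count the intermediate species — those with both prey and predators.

3

Intermediate species (has both prey and predators): Scud, Sculpin, Hellgrammite.
Count: 3.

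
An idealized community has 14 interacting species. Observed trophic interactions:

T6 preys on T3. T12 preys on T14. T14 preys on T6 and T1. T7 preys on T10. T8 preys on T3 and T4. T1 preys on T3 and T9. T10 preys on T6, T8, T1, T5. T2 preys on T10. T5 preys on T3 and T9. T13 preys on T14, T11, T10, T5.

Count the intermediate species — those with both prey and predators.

6

Intermediate species (has both prey and predators): T1, T6, T8, T5, T14, T10.
Count: 6.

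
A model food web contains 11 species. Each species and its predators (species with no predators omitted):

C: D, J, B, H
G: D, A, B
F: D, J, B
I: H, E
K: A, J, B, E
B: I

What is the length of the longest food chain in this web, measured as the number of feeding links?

3 links

One longest chain: F → B → I → H.
It has 4 species and 3 links.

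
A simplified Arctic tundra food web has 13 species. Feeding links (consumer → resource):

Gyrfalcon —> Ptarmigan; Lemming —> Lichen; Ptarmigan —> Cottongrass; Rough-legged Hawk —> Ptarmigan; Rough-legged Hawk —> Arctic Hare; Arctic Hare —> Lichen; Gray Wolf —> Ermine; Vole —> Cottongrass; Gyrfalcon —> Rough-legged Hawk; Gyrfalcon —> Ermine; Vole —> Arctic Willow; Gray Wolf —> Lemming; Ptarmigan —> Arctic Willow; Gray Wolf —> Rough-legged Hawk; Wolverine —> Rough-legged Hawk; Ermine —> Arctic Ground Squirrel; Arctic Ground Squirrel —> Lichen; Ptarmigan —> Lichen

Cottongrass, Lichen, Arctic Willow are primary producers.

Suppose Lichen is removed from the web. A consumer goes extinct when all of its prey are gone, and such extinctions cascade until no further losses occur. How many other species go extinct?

4

Remove Lichen.
Round 1: Arctic Ground Squirrel (all prey gone), Lemming (all prey gone), Arctic Hare (all prey gone) → extinct.
Round 2: Ermine (all prey gone) → extinct.
No further losses. Total secondary extinctions: 4.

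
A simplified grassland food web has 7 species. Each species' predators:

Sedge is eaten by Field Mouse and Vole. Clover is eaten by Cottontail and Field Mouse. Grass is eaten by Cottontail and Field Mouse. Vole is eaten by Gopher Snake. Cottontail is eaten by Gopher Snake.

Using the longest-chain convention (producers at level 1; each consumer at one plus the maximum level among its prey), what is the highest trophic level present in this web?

Producers (level 1): Grass, Clover, Sedge.
Grass → Cottontail → Gopher Snake gives Gopher Snake level 3.
No species has a prey at level 3, so no species reaches level 4.

3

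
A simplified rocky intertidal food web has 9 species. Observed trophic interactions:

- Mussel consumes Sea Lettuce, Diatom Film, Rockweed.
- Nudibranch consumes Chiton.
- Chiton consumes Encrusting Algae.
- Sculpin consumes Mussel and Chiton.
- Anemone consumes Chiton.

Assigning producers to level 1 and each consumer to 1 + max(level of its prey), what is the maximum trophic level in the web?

3

Producers (level 1): Diatom Film, Sea Lettuce, Encrusting Algae, Rockweed.
Encrusting Algae → Chiton → Sculpin gives Sculpin level 3.
No species has a prey at level 3, so no species reaches level 4.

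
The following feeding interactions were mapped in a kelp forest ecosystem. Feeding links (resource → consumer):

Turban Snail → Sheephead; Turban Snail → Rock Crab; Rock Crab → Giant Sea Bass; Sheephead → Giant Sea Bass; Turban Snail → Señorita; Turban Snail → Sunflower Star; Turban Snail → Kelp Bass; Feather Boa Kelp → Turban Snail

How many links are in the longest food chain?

One longest chain: Feather Boa Kelp → Turban Snail → Sheephead → Giant Sea Bass.
It has 4 species and 3 links.

3 links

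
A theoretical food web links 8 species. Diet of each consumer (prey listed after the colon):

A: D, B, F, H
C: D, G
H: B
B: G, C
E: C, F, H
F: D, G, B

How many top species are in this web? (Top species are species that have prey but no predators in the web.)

Top species (has prey, but nothing eats it): A, E.
Count: 2.

2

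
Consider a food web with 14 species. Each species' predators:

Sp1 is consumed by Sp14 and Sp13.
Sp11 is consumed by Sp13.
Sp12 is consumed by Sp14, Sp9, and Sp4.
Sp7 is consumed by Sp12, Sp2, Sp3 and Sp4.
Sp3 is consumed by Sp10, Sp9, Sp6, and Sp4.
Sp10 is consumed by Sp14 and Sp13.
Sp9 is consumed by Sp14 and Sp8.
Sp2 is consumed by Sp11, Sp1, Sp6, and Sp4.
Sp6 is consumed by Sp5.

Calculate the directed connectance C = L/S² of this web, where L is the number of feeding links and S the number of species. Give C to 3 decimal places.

C = 0.117

The web has S = 14 species and L = 23 feeding links.
C = L / S² = 23 / 196 = 0.1173 ≈ 0.117.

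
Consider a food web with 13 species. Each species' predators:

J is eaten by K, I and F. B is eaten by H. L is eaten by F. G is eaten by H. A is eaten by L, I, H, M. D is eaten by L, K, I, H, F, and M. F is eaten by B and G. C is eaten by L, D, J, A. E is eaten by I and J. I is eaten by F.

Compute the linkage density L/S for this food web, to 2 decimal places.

There are L = 25 links among S = 13 species.
L/S = 25/13 = 1.9231 ≈ 1.92.

L/S = 1.92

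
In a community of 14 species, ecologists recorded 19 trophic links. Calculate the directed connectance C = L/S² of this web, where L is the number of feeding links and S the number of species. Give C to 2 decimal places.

C = 0.10

The web has S = 14 species and L = 19 feeding links.
C = L / S² = 19 / 196 = 0.0969 ≈ 0.10.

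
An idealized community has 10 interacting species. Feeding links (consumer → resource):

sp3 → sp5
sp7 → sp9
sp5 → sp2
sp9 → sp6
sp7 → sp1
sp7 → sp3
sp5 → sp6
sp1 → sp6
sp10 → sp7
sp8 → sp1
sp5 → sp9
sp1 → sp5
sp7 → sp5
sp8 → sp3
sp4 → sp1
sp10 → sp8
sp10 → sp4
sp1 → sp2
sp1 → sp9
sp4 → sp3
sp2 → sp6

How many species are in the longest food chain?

6 species

One longest chain: sp6 → sp2 → sp5 → sp3 → sp4 → sp10.
It has 6 species and 5 links.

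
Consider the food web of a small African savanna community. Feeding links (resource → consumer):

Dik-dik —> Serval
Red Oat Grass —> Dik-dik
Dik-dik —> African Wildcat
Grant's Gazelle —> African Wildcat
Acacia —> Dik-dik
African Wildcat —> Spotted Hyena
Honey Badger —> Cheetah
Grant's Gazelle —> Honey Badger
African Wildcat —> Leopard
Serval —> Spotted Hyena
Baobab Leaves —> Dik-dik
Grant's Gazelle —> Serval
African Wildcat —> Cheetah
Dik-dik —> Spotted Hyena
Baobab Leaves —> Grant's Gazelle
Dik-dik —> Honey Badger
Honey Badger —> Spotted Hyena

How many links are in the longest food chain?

3 links

One longest chain: Baobab Leaves → Grant's Gazelle → Honey Badger → Cheetah.
It has 4 species and 3 links.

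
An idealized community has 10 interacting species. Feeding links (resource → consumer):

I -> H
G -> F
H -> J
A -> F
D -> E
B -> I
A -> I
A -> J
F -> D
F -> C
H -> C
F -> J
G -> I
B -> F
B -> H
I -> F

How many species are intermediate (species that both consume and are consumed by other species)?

Intermediate species (has both prey and predators): I, F, H, D.
Count: 4.

4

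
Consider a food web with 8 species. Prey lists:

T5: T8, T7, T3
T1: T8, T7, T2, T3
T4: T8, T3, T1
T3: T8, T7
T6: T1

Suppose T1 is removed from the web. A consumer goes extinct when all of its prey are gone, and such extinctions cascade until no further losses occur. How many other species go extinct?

Remove T1.
Round 1: T6 (all prey gone) → extinct.
No further losses. Total secondary extinctions: 1.

1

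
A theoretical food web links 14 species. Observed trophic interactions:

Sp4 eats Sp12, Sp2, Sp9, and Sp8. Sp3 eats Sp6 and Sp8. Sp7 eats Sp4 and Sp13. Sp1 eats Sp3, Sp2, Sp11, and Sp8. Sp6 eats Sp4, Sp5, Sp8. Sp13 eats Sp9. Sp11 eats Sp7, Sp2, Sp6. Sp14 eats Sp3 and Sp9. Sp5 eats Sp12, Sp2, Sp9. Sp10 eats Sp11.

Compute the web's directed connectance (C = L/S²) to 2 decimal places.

The web has S = 14 species and L = 25 feeding links.
C = L / S² = 25 / 196 = 0.1276 ≈ 0.13.

C = 0.13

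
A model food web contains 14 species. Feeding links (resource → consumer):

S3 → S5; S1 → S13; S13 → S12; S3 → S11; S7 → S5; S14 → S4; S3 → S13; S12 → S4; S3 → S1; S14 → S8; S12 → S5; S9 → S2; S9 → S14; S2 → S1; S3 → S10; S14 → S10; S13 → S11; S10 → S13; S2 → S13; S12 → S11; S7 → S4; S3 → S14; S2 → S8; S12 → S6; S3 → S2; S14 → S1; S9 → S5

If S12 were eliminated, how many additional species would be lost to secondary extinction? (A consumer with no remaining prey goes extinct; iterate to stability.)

1

Remove S12.
Round 1: S6 (all prey gone) → extinct.
No further losses. Total secondary extinctions: 1.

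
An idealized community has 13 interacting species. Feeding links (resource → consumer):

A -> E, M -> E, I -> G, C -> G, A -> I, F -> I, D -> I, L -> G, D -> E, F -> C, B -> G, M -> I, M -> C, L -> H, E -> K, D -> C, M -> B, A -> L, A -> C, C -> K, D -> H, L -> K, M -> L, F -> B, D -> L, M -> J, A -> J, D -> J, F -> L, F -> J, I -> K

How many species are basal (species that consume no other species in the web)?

Basal species (no prey listed): A, F, M, D.
Count: 4.

4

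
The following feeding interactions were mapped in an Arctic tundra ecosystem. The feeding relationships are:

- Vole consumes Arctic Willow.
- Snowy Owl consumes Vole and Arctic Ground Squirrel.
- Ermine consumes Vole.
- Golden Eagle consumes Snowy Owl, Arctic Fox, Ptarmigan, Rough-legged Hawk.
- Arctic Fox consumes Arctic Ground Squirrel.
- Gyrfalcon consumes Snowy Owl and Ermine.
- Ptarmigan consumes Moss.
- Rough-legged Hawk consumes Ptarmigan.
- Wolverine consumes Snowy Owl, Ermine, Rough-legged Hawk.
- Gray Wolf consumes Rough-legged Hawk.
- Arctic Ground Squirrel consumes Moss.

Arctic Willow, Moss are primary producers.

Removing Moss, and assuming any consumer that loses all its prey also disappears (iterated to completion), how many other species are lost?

Remove Moss.
Round 1: Ptarmigan (all prey gone), Arctic Ground Squirrel (all prey gone) → extinct.
Round 2: Arctic Fox (all prey gone), Rough-legged Hawk (all prey gone) → extinct.
Round 3: Gray Wolf (all prey gone) → extinct.
No further losses. Total secondary extinctions: 5.

5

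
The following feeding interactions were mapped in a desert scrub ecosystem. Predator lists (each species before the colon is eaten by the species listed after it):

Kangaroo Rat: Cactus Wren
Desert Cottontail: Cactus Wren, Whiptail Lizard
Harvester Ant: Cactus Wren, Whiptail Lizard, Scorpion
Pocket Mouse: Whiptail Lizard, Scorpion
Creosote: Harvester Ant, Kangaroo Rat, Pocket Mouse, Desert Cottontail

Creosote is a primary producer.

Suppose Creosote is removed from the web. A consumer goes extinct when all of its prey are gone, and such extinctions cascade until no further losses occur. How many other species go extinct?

7

Remove Creosote.
Round 1: Harvester Ant (all prey gone), Kangaroo Rat (all prey gone), Pocket Mouse (all prey gone), Desert Cottontail (all prey gone) → extinct.
Round 2: Cactus Wren (all prey gone), Whiptail Lizard (all prey gone), Scorpion (all prey gone) → extinct.
No further losses. Total secondary extinctions: 7.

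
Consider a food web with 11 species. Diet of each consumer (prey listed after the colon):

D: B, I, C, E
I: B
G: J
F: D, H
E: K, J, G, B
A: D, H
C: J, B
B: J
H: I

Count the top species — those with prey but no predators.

Top species (has prey, but nothing eats it): A, F.
Count: 2.

2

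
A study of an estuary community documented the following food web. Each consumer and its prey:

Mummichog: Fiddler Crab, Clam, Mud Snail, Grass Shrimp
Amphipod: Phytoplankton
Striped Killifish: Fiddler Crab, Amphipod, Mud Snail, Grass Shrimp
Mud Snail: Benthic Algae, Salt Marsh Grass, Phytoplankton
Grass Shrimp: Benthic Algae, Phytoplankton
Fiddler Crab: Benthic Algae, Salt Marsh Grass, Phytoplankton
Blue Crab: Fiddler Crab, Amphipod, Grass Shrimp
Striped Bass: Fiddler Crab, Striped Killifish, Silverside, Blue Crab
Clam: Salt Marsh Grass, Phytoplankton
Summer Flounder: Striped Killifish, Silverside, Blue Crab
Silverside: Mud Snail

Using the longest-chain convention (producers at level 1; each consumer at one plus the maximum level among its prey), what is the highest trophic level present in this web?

Producers (level 1): Benthic Algae, Salt Marsh Grass, Phytoplankton.
Benthic Algae → Fiddler Crab → Striped Killifish → Summer Flounder gives Summer Flounder level 4.
No species has a prey at level 4, so no species reaches level 5.

4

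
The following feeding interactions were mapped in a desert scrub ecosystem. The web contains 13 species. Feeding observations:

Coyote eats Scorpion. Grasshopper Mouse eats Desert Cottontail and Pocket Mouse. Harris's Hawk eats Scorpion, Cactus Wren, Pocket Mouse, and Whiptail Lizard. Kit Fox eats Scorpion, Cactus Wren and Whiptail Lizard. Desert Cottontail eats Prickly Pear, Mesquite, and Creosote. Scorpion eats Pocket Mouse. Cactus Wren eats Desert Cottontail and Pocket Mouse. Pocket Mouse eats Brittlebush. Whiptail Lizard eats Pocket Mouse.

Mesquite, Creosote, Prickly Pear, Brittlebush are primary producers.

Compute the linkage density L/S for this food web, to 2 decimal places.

L/S = 1.38

There are L = 18 links among S = 13 species.
L/S = 18/13 = 1.3846 ≈ 1.38.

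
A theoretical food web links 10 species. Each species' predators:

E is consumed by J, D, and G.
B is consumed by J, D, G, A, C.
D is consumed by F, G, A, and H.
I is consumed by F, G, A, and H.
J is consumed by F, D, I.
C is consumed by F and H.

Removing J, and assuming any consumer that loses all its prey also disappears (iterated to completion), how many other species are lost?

1

Remove J.
Round 1: I (all prey gone) → extinct.
No further losses. Total secondary extinctions: 1.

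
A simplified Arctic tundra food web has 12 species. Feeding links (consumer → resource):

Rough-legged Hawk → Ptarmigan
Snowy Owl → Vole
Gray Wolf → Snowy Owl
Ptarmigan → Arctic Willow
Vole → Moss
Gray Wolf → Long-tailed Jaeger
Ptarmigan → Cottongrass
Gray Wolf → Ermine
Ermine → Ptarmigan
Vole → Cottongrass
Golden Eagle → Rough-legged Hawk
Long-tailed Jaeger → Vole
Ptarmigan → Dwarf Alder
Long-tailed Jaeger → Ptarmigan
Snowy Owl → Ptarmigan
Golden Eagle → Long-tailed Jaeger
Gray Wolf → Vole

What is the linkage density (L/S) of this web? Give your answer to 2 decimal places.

There are L = 17 links among S = 12 species.
L/S = 17/12 = 1.4167 ≈ 1.42.

L/S = 1.42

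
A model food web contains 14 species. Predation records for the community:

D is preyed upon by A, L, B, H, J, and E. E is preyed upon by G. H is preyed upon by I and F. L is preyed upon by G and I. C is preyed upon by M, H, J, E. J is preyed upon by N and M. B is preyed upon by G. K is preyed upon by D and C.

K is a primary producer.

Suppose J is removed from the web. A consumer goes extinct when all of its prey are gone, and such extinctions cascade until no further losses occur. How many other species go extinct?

1

Remove J.
Round 1: N (all prey gone) → extinct.
No further losses. Total secondary extinctions: 1.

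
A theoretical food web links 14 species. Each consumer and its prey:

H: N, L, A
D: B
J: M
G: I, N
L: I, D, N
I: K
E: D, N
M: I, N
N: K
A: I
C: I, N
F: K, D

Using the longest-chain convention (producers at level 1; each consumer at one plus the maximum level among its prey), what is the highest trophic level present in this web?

Producers (level 1): B, K.
K → I → L → H gives H level 4.
No species has a prey at level 4, so no species reaches level 5.

4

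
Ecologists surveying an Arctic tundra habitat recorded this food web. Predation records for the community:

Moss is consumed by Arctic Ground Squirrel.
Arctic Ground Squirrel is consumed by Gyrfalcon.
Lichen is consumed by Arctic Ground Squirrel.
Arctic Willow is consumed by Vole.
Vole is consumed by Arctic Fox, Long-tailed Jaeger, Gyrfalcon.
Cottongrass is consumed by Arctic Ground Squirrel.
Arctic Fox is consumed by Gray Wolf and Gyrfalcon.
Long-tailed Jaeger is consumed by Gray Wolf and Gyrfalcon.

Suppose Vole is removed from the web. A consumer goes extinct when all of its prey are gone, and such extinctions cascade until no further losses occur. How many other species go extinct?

Remove Vole.
Round 1: Arctic Fox (all prey gone), Long-tailed Jaeger (all prey gone) → extinct.
Round 2: Gray Wolf (all prey gone) → extinct.
No further losses. Total secondary extinctions: 3.

3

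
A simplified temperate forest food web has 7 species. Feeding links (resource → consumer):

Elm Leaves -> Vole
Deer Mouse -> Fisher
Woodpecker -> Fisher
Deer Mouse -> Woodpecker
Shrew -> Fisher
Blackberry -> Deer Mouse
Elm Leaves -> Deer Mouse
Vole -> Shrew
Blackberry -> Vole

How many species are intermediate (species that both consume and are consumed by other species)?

Intermediate species (has both prey and predators): Deer Mouse, Vole, Shrew, Woodpecker.
Count: 4.

4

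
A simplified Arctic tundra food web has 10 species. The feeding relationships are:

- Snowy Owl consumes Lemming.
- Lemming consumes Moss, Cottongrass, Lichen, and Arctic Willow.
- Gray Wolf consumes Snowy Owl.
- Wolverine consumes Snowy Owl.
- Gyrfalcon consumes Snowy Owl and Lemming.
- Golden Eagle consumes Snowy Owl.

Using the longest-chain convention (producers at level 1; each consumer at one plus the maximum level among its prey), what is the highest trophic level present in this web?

4

Producers (level 1): Moss, Arctic Willow, Cottongrass, Lichen.
Moss → Lemming → Snowy Owl → Golden Eagle gives Golden Eagle level 4.
No species has a prey at level 4, so no species reaches level 5.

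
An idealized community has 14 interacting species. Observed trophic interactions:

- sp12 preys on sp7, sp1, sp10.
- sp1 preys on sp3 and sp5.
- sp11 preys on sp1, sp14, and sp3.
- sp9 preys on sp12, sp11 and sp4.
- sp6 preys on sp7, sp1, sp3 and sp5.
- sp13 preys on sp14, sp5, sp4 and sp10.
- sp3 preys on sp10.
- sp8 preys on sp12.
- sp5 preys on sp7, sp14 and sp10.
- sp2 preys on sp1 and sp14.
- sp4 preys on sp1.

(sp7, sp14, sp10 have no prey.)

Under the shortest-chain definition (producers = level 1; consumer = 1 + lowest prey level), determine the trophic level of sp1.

Trophic level 3

sp10 is a producer → level 1.
sp3 eats sp10 → level 2.
sp1 eats sp3 → level 3.
No prey of sp1 is below level 2, so 3 is the minimum.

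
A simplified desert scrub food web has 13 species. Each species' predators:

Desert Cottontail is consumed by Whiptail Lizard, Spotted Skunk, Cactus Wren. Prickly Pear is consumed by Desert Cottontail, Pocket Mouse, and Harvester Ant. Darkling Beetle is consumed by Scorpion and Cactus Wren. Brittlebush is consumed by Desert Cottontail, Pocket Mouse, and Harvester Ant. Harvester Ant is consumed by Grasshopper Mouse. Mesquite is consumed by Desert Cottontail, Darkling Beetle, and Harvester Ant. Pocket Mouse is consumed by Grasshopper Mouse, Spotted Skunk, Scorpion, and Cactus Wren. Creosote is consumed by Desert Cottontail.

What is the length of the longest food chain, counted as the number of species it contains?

One longest chain: Prickly Pear → Harvester Ant → Grasshopper Mouse.
It has 3 species and 2 links.

3 species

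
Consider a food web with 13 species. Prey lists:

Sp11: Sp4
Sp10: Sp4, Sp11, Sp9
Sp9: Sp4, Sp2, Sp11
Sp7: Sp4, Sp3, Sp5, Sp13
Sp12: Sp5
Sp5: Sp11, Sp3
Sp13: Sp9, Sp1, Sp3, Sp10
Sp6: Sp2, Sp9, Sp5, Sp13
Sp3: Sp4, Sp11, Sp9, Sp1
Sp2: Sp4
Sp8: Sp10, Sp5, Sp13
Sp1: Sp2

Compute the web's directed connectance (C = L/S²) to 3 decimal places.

The web has S = 13 species and L = 31 feeding links.
C = L / S² = 31 / 169 = 0.1834 ≈ 0.183.

C = 0.183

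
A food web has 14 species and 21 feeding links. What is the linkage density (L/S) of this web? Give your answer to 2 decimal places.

There are L = 21 links among S = 14 species.
L/S = 21/14 = 1.5000 ≈ 1.50.

L/S = 1.50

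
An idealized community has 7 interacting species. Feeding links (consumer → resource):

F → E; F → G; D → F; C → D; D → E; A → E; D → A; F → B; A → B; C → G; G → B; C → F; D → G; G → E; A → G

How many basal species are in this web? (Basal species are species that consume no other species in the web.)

Basal species (no prey listed): B, E.
Count: 2.

2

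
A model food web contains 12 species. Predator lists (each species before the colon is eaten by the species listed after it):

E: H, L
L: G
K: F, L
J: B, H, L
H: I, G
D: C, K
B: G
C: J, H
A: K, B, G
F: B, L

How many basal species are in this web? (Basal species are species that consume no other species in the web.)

3

Basal species (no prey listed): D, A, E.
Count: 3.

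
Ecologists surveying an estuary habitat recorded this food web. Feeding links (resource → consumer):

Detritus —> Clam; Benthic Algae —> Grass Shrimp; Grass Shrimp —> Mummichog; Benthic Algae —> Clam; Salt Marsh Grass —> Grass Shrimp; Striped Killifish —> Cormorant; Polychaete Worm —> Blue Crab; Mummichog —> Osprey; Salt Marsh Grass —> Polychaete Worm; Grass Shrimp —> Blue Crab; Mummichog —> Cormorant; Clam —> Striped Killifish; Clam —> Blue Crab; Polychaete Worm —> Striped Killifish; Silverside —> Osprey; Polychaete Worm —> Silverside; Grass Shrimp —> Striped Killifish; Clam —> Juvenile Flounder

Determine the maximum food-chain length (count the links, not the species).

3 links

One longest chain: Salt Marsh Grass → Grass Shrimp → Mummichog → Cormorant.
It has 4 species and 3 links.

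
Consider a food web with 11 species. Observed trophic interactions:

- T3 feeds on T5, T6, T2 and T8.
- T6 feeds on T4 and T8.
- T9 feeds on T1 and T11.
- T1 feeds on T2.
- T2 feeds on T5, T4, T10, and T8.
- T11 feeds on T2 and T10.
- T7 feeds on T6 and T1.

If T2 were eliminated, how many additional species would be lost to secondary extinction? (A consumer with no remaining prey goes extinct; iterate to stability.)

1

Remove T2.
Round 1: T1 (all prey gone) → extinct.
No further losses. Total secondary extinctions: 1.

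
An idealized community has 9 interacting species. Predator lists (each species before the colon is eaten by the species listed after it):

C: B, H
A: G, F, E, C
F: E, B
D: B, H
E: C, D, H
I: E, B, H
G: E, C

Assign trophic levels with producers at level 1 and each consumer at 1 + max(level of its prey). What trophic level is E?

A is a producer → level 1.
G eats A → level 2.
E eats G (level 2); other prey at levels: I 1, A 1, F 2 → level 3.

Trophic level 3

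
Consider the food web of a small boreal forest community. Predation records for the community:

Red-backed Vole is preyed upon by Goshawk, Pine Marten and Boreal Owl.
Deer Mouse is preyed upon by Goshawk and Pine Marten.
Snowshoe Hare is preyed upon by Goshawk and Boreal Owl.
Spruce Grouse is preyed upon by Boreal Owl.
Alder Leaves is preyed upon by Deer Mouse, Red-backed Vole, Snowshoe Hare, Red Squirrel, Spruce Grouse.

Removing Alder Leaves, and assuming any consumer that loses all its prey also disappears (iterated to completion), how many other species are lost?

Remove Alder Leaves.
Round 1: Red Squirrel (all prey gone), Red-backed Vole (all prey gone), Snowshoe Hare (all prey gone), Deer Mouse (all prey gone), Spruce Grouse (all prey gone) → extinct.
Round 2: Pine Marten (all prey gone), Goshawk (all prey gone), Boreal Owl (all prey gone) → extinct.
No further losses. Total secondary extinctions: 8.

8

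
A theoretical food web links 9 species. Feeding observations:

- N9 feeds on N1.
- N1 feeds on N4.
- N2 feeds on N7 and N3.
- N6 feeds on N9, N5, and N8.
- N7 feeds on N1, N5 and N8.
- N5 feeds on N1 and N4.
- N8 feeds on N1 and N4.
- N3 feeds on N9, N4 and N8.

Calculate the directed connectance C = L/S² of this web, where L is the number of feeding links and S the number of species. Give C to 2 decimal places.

The web has S = 9 species and L = 17 feeding links.
C = L / S² = 17 / 81 = 0.2099 ≈ 0.21.

C = 0.21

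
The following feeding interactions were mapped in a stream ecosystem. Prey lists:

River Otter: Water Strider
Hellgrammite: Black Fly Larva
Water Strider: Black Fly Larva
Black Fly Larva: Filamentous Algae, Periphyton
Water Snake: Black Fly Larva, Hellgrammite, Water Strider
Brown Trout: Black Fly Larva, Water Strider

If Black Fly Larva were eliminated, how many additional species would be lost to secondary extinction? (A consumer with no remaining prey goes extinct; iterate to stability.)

5

Remove Black Fly Larva.
Round 1: Hellgrammite (all prey gone), Water Strider (all prey gone) → extinct.
Round 2: River Otter (all prey gone), Brown Trout (all prey gone), Water Snake (all prey gone) → extinct.
No further losses. Total secondary extinctions: 5.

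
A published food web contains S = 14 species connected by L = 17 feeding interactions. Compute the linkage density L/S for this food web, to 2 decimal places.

L/S = 1.21

There are L = 17 links among S = 14 species.
L/S = 17/14 = 1.2143 ≈ 1.21.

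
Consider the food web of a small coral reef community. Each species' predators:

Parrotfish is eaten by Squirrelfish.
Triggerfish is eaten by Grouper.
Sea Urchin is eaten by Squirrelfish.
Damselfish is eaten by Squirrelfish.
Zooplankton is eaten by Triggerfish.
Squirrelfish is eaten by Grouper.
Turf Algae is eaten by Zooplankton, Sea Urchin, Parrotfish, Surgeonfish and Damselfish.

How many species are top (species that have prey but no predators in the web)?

2

Top species (has prey, but nothing eats it): Surgeonfish, Grouper.
Count: 2.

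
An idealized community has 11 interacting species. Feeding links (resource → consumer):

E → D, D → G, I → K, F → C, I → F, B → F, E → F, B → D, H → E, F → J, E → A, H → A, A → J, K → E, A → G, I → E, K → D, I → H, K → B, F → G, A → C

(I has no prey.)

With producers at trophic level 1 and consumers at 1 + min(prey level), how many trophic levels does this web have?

Producers (level 1): I.
Following each consumer down to its lowest-level prey: I → F → G (levels 1 through 3).
All prey of G (F 2, A 3, D 3) are at level 2 or above, so G is at level 1 + 2 = 3.
Every consumer has at least one prey at level 2 or below, so none exceeds level 3.

3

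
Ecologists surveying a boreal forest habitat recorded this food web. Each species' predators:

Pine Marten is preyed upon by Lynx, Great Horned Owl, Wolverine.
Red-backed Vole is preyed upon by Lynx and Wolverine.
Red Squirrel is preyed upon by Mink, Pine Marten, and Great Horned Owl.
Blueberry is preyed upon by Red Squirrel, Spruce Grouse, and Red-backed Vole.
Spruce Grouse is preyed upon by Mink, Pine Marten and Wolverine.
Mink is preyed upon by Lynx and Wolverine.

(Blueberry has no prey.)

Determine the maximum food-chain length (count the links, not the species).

One longest chain: Blueberry → Spruce Grouse → Mink → Wolverine.
It has 4 species and 3 links.

3 links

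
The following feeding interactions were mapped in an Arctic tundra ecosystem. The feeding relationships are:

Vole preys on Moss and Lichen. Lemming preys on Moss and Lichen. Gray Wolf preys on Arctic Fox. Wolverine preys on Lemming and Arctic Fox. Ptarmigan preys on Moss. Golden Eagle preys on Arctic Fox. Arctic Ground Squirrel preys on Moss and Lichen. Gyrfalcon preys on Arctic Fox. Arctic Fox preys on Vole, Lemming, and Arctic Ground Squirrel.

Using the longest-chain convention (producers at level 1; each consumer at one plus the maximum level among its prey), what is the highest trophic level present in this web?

Producers (level 1): Lichen, Moss.
Lichen → Lemming → Arctic Fox → Gyrfalcon gives Gyrfalcon level 4.
No species has a prey at level 4, so no species reaches level 5.

4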